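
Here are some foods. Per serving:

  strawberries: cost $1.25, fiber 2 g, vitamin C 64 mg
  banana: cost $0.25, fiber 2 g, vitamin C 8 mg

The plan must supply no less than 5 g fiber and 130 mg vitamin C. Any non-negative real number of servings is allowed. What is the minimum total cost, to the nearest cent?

Minimising a linear cost over {fiber ≥ 5, vitamin C ≥ 130, servings ≥ 0} — the optimum is at a vertex, using one or two foods.
strawberries only: max(5/2, 130/64) = 2.5 servings → $3.12.
banana only: max(5/2, 130/8) = 16.25 servings → $4.06.
strawberries + banana with both tight: 1.964 servings and 0.5357 servings → $2.59.
The minimum over all feasible corners is $2.59.

$2.59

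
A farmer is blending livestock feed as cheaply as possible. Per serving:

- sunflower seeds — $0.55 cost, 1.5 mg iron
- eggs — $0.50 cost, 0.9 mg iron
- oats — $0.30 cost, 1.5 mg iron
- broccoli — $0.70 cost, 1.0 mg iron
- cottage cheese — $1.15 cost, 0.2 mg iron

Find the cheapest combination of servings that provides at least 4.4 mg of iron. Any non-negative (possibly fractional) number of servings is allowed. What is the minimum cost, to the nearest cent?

$0.88

Cost per mg of iron: oats $0.2000, sunflower seeds $0.3667, eggs $0.5556, broccoli $0.7000, cottage cheese $5.7500.
With no serving limits, use only oats: 4.4 mg / 1.5 mg = 2.933 servings × $0.30 = $0.88.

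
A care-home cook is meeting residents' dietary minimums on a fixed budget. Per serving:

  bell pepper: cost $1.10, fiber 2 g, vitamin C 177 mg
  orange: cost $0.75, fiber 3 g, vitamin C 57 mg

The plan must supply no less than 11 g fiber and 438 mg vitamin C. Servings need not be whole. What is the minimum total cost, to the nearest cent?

Two binding constraints pin down two serving amounts, so the optimal mix uses at most two foods. The candidates are each food alone (scaled to the tighter of fiber/vitamin C) and each pair with both constraints tight.
bell pepper only: max(11/2, 438/177) = 5.5 servings → $6.05.
orange only: max(11/3, 438/57) = 7.684 servings → $5.76.
bell pepper + orange with both tight: 1.647 servings and 2.568 servings → $3.74.
Cheapest feasible corner: $3.74.

$3.74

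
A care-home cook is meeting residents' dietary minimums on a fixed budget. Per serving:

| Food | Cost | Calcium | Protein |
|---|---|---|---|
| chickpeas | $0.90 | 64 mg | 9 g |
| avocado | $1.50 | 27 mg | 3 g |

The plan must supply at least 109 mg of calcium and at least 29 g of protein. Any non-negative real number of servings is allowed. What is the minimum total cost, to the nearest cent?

Minimising a linear cost over {calcium ≥ 109, protein ≥ 29, servings ≥ 0} — the optimum is at a vertex, using one or two foods.
chickpeas only: max(109/64, 29/9) = 3.222 servings → $2.90.
avocado only: max(109/27, 29/3) = 9.667 servings → $14.50.
chickpeas + avocado: intersection lies outside the first quadrant.
Cheapest feasible corner: $2.90.

$2.90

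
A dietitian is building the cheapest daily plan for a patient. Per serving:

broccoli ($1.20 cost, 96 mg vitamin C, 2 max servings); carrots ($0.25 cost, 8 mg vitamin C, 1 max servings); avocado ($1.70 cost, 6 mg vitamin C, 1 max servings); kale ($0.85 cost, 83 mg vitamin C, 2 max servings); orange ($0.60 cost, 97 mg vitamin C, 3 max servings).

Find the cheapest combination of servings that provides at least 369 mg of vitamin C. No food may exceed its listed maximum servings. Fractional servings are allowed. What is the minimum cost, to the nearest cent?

$2.60

Cost per mg of vitamin C: orange $0.0062, kale $0.0102, broccoli $0.0125, carrots $0.0312, avocado $0.2833.
Take 3 servings of orange: +291.0 mg vitamin C for $1.80 (total $1.80, still need 78.0 mg).
Take 0.9398 servings of kale: +78.0 mg vitamin C for $0.80 (total $2.60, still need 0.0 mg).
Filling from the cheapest source first is optimal under one linear minimum: $2.60.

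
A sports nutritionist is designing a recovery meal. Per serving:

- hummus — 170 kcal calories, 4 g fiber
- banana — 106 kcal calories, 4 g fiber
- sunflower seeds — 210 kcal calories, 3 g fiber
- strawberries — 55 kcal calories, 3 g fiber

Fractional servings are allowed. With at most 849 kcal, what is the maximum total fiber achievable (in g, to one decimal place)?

46.3 g

Fiber per kcal: strawberries 0.05455, banana 0.03774, hummus 0.02353, sunflower seeds 0.01429.
With no serving limits, spend the whole calories allowance on strawberries: 849 kcal / 55 kcal × 3 g = 46.3 g.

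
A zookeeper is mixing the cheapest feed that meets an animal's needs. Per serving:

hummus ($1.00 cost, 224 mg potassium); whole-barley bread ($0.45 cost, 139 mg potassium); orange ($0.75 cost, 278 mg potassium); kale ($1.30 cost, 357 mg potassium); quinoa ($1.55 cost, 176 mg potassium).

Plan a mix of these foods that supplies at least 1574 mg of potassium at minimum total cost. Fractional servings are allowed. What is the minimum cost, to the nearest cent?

$4.25

Cost per mg of potassium: orange $0.0027, whole-barley bread $0.0032, kale $0.0036, hummus $0.0045, quinoa $0.0088.
With no serving limits, use only orange: 1574 mg / 278 mg = 5.662 servings × $0.75 = $4.25.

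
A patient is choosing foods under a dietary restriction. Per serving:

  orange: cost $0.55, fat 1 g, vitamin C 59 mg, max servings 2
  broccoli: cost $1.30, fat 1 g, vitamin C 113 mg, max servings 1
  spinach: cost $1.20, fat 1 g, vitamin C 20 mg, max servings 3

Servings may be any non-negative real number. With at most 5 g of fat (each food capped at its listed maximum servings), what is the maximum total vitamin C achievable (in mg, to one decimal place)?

Vitamin C per g fat: broccoli 113, orange 59, spinach 20.
Take 1 serving of broccoli: uses 1 g fat, +113.0 mg vitamin C (running total 113.0 mg).
Take 2 servings of orange: uses 2 g fat, +118.0 mg vitamin C (running total 231.0 mg).
Take 2 servings of spinach: uses 2 g fat, +40.0 mg vitamin C (running total 271.0 mg).
Greedy by best ratio exhausts the fat allowance optimally: 271.0 mg.

271.0 mg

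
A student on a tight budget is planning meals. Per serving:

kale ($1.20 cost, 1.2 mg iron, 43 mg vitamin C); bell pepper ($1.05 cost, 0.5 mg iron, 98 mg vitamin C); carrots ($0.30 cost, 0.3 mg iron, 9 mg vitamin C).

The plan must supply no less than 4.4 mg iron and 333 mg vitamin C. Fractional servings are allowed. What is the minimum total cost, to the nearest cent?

$5.60

A basic optimal solution has at most two foods positive. Try each food alone and each pair with both targets met exactly.
kale only: max(4.4/1.2, 333/43) = 7.744 servings → $9.29.
bell pepper only: max(4.4/0.5, 333/98) = 8.8 servings → $9.24.
carrots only: max(4.4/0.3, 333/9) = 37 servings → $11.10.
kale + bell pepper with both tight: 2.754 servings and 2.189 servings → $5.60.
kale + carrots with both targets exact would need a negative amount; discard.
bell pepper + carrots with both tight: 2.422 servings and 10.63 servings → $5.73.
So the least-cost plan costs $5.60.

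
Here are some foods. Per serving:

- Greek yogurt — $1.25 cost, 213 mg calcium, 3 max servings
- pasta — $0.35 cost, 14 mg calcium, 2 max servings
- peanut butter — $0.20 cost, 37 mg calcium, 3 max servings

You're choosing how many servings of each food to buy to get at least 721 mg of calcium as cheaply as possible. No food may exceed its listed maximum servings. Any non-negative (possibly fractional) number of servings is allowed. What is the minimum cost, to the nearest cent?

Cost per mg of calcium: peanut butter $0.0054, Greek yogurt $0.0059, pasta $0.0250.
Take 3 servings of peanut butter: +111.0 mg calcium for $0.60 (total $0.60, still need 610.0 mg).
Take 2.864 servings of Greek yogurt: +610.0 mg calcium for $3.58 (total $4.18, still need 0.0 mg).
Greedy by cheapest-per-mg is optimal for a single linear constraint, so the minimum cost is $4.18.

$4.18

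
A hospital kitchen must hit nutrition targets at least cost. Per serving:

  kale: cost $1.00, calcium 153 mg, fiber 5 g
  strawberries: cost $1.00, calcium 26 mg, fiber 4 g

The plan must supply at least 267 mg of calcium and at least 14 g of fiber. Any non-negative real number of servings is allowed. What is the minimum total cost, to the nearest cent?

$2.80

Compare the cost at each extreme point of the feasible region.
kale only: max(267/153, 14/5) = 2.8 servings → $2.80.
strawberries only: max(267/26, 14/4) = 10.27 servings → $10.27.
kale + strawberries with both tight: 1.461 servings and 1.674 servings → $3.13.
So the least-cost plan costs $2.80.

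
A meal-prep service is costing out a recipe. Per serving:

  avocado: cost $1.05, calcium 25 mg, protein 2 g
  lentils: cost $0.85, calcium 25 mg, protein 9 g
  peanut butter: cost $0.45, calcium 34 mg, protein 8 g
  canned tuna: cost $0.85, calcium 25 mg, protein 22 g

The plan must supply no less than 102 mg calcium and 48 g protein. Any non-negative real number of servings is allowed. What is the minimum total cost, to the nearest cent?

Minimising a linear cost over {calcium ≥ 102, protein ≥ 48, servings ≥ 0} — the optimum is at a vertex, using one or two foods.
avocado only: max(102/25, 48/2) = 24 servings → $25.20.
lentils only: max(102/25, 48/9) = 5.333 servings → $4.53.
peanut butter only: max(102/34, 48/8) = 6 servings → $2.70.
canned tuna only: max(102/25, 48/22) = 4.08 servings → $3.47.
avocado + lentils with both targets exact would need a negative amount; discard.
avocado + peanut butter with both targets exact would need a negative amount; discard.
avocado + canned tuna with both tight: 2.088 servings and 1.992 servings → $3.89.
lentils + peanut butter: intersection lies outside the first quadrant.
lentils + canned tuna with both tight: 3.212 servings and 0.8677 servings → $3.47.
peanut butter + canned tuna with both tight: 1.905 servings and 1.489 servings → $2.12.
Cheapest feasible corner: $2.12.

$2.12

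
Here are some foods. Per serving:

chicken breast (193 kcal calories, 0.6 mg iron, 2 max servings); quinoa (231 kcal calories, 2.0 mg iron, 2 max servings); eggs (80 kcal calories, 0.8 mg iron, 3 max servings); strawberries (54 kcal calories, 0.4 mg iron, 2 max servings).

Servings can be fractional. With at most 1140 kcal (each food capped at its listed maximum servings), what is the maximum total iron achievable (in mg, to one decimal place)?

8.2 mg

Iron per kcal: eggs 0.01, quinoa 0.008658, strawberries 0.007407, chicken breast 0.003109.
Take 3 servings of eggs: uses 240 kcal, +2.4 mg iron (running total 2.4 mg).
Take 2 servings of quinoa: uses 462 kcal, +4.0 mg iron (running total 6.4 mg).
Take 2 servings of strawberries: uses 108 kcal, +0.8 mg iron (running total 7.2 mg).
Take 1.71 servings of chicken breast: uses 330 kcal, +1.0 mg iron (running total 8.2 mg).
Filling greedily by iron-per-kcal is optimal for one linear limit, giving 8.2 mg.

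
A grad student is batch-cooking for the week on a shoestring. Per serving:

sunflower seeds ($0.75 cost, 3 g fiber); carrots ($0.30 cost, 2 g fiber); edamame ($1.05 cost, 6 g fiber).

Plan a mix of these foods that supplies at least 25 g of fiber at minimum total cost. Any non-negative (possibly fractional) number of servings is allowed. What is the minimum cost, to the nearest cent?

Cost per g of fiber: carrots $0.1500, edamame $0.1750, sunflower seeds $0.2500.
With no serving limits, use only carrots: 25 g / 2 g = 12.5 servings × $0.30 = $3.75.

$3.75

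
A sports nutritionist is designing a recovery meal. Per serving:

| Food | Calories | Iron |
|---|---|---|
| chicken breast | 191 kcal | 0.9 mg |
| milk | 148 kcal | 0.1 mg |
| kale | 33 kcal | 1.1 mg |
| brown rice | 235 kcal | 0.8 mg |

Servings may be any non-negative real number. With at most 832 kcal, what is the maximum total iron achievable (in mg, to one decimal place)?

Iron per kcal: kale 0.03333, chicken breast 0.004712, brown rice 0.003404, milk 0.0006757.
With no serving limits, spend the whole calories allowance on kale: 832 kcal / 33 kcal × 1.1 mg = 27.7 mg.

27.7 mg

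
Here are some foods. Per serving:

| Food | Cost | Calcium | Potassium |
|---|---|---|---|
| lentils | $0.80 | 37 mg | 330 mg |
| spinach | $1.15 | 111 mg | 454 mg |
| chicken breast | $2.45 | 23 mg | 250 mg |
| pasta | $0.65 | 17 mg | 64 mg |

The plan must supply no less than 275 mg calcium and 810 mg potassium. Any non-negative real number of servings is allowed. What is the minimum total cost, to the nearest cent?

$2.85

For a min-cost LP with two ≥-constraints, a basic feasible solution has at most two positive variables.
lentils only: max(275/37, 810/330) = 7.432 servings → $5.95.
spinach only: max(275/111, 810/454) = 2.477 servings → $2.85.
chicken breast only: max(275/23, 810/250) = 11.96 servings → $29.29.
pasta only: max(275/17, 810/64) = 16.18 servings → $10.51.
lentils + spinach with both targets exact would need a negative amount; discard.
lentils + chicken breast: intersection lies outside the first quadrant.
lentils + pasta: intersection lies outside the first quadrant.
spinach + chicken breast: intersection lies outside the first quadrant.
spinach + pasta with both targets exact would need a negative amount; discard.
chicken breast + pasta with both targets exact would need a negative amount; discard.
Cheapest feasible corner: $2.85.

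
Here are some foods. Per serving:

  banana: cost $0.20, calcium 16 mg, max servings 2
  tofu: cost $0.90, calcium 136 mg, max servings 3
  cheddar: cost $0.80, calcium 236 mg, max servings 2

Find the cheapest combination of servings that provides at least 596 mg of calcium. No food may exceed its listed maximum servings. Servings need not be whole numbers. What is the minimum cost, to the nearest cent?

Cost per mg of calcium: cheddar $0.0034, tofu $0.0066, banana $0.0125.
Take 2 servings of cheddar: +472.0 mg calcium for $1.60 (total $1.60, still need 124.0 mg).
Take 0.9118 servings of tofu: +124.0 mg calcium for $0.82 (total $2.42, still need 0.0 mg).
Filling from the cheapest source first is optimal under one linear minimum: $2.42.

$2.42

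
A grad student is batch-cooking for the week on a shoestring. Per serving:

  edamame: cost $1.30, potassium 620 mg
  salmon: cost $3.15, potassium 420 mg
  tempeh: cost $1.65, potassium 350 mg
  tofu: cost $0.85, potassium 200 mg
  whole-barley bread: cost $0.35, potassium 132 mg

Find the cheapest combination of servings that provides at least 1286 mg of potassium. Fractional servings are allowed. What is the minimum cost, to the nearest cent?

Cost per mg of potassium: edamame $0.0021, whole-barley bread $0.0027, tofu $0.0043, tempeh $0.0047, salmon $0.0075.
With no serving limits, use only edamame: 1286 mg / 620 mg = 2.074 servings × $1.30 = $2.70.

$2.70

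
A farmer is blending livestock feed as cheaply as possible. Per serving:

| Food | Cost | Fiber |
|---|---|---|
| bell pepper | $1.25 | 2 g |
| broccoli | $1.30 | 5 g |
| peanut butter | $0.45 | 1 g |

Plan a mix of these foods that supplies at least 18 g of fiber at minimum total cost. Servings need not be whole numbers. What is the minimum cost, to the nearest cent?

$4.68

Cost per g of fiber: broccoli $0.2600, peanut butter $0.4500, bell pepper $0.6250.
With no serving limits, use only broccoli: 18 g / 5 g = 3.6 servings × $1.30 = $4.68.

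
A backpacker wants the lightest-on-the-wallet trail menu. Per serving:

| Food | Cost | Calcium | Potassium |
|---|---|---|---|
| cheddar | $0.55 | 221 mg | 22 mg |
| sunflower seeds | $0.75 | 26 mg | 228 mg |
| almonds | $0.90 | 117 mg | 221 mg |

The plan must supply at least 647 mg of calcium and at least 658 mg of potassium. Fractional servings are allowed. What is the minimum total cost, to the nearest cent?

For a min-cost LP with two ≥-constraints, a basic feasible solution has at most two positive variables.
cheddar only: max(647/221, 658/22) = 29.91 servings → $16.45.
sunflower seeds only: max(647/26, 658/228) = 24.88 servings → $18.66.
almonds only: max(647/117, 658/221) = 5.53 servings → $4.98.
cheddar + sunflower seeds with both tight: 2.618 servings and 2.633 servings → $3.41.
cheddar + almonds with both tight: 1.427 servings and 2.835 servings → $3.34.
sunflower seeds + almonds with both targets exact would need a negative amount; discard.
Cheapest feasible corner: $3.34.

$3.34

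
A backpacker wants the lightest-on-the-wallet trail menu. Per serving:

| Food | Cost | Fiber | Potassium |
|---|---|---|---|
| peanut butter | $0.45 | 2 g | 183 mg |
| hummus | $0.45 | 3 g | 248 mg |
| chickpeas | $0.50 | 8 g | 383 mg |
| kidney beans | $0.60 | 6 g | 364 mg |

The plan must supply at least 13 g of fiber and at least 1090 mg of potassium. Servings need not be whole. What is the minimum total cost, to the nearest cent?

At the optimum either one food covers both requirements or two foods hit both targets exactly; no other combination can be cheaper.
peanut butter only: max(13/2, 1090/183) = 6.5 servings → $2.92.
hummus only: max(13/3, 1090/248) = 4.395 servings → $1.98.
chickpeas only: max(13/8, 1090/383) = 2.846 servings → $1.42.
kidney beans only: max(13/6, 1090/364) = 2.995 servings → $1.80.
peanut butter + hummus with both tight: 0.8679 servings and 3.755 servings → $2.08.
peanut butter + chickpeas with both tight: 5.36 servings and 0.2851 servings → $2.55.
peanut butter + kidney beans with both tight: 4.886 servings and 0.5378 servings → $2.52.
hummus + chickpeas with both targets exact would need a negative amount; discard.
hummus + kidney beans with both targets exact would need a negative amount; discard.
chickpeas + kidney beans: intersection lies outside the first quadrant.
Cheapest feasible corner: $1.42.

$1.42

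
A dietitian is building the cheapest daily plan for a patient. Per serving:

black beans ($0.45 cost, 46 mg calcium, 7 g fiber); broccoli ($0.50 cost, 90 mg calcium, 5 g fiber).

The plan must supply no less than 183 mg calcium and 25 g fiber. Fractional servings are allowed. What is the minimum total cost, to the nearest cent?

The cheapest plan sits at a corner of the feasible region — with two constraints it uses at most two foods.
black beans only: max(183/46, 25/7) = 3.978 servings → $1.79.
broccoli only: max(183/90, 25/5) = 5 servings → $2.50.
black beans + broccoli with both tight: 3.337 servings and 0.3275 servings → $1.67.
So the least-cost plan costs $1.67.

$1.67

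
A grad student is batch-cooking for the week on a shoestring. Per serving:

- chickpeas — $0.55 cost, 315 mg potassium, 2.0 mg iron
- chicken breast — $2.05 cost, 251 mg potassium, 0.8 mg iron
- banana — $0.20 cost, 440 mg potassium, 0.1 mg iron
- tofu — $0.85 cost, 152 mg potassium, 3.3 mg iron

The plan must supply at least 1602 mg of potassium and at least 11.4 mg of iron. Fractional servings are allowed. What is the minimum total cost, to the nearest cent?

$3.10

For a min-cost LP with two ≥-constraints, a basic feasible solution has at most two positive variables.
chickpeas only: max(1602/315, 11.4/2.0) = 5.7 servings → $3.13.
chicken breast only: max(1602/251, 11.4/0.8) = 14.25 servings → $29.21.
banana only: max(1602/440, 11.4/0.1) = 114 servings → $22.80.
tofu only: max(1602/152, 11.4/3.3) = 10.54 servings → $8.96.
chickpeas + chicken breast with both targets exact would need a negative amount; discard.
chickpeas + banana: intersection lies outside the first quadrant.
chickpeas + tofu with both tight: 4.832 servings and 0.5262 servings → $3.10.
chicken breast + banana: the both-tight solution has a negative serving — not a feasible corner.
chicken breast + tofu with both tight: 5.029 servings and 2.235 servings → $12.21.
banana + tofu with both tight: 2.473 servings and 3.38 servings → $3.37.
The minimum over all feasible corners is $3.10.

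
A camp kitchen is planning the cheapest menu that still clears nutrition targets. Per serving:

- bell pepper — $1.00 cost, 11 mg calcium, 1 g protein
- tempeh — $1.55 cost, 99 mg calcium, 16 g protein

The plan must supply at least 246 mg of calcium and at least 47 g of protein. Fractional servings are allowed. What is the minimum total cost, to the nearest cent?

$4.55

At the optimum either one food covers both requirements or two foods hit both targets exactly; no other combination can be cheaper.
bell pepper only: max(246/11, 47/1) = 47 servings → $47.00.
tempeh only: max(246/99, 47/16) = 2.938 servings → $4.55.
bell pepper + tempeh: intersection lies outside the first quadrant.
The minimum over all feasible corners is $4.55.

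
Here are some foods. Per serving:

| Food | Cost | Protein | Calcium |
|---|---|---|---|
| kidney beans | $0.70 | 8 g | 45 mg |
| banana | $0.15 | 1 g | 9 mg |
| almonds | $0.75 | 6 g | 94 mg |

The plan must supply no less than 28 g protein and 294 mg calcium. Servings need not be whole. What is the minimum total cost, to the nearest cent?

$2.96

Compare the cost at each extreme point of the feasible region.
kidney beans only: max(28/8, 294/45) = 6.533 servings → $4.57.
banana only: max(28/1, 294/9) = 32.67 servings → $4.90.
almonds only: max(28/6, 294/94) = 4.667 servings → $3.50.
kidney beans + banana: the both-tight solution has a negative serving — not a feasible corner.
kidney beans + almonds with both tight: 1.801 servings and 2.266 servings → $2.96.
banana + almonds with both tight: 21.7 servings and 1.05 servings → $4.04.
The minimum over all feasible corners is $2.96.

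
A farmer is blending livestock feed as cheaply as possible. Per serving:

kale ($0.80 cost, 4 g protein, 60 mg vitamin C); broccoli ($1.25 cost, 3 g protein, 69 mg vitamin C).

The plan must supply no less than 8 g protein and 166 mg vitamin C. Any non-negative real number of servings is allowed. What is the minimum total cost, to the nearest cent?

kale only: max(8/4, 166/60) = 2.767 servings → $2.21.
broccoli only: max(8/3, 166/69) = 2.667 servings → $3.33.
kale + broccoli with both tight: 0.5625 servings and 1.917 servings → $2.85.
The minimum over all feasible corners is $2.21.

$2.21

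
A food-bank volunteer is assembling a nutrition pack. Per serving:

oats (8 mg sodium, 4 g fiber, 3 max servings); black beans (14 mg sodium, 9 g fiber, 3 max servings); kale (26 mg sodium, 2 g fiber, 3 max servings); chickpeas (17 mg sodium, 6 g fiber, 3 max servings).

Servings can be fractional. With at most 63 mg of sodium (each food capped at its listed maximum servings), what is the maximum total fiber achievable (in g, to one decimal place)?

37.5 g

Fiber per mg sodium: black beans 0.6429, oats 0.5, chickpeas 0.3529, kale 0.07692.
Take 3 servings of black beans: uses 42 mg sodium, +27.0 g fiber (running total 27.0 g).
Take 2.625 servings of oats: uses 21 mg sodium, +10.5 g fiber (running total 37.5 g).
Greedy by best ratio exhausts the sodium allowance optimally: 37.5 g.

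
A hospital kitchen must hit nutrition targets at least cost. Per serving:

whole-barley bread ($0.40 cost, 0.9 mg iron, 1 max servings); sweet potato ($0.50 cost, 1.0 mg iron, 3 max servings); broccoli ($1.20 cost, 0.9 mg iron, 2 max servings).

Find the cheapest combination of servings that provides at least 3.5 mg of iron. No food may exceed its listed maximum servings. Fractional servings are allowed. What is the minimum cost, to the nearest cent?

Cost per mg of iron: whole-barley bread $0.4444, sweet potato $0.5000, broccoli $1.3333.
Take 1 serving of whole-barley bread: +0.9 mg iron for $0.40 (total $0.40, still need 2.6 mg).
Take 2.6 servings of sweet potato: +2.6 mg iron for $1.30 (total $1.70, still need 0.0 mg).
Filling from the cheapest source first is optimal under one linear minimum: $1.70.

$1.70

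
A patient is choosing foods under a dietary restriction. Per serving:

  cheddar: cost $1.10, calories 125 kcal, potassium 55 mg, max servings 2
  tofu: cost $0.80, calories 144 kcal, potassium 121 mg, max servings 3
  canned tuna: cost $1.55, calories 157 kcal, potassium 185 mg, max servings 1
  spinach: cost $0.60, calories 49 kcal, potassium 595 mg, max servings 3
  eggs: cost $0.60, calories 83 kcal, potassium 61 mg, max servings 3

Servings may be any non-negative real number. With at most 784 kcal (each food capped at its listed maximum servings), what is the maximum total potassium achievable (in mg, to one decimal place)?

2368.3 mg

Potassium per kcal: spinach 12.14, canned tuna 1.178, tofu 0.8403, eggs 0.7349, cheddar 0.44.
Take 3 servings of spinach: uses 147 kcal, +1785.0 mg potassium (running total 1785.0 mg).
Take 1 serving of canned tuna: uses 157 kcal, +185.0 mg potassium (running total 1970.0 mg).
Take 3 servings of tofu: uses 432 kcal, +363.0 mg potassium (running total 2333.0 mg).
Take 0.5783 servings of eggs: uses 48 kcal, +35.3 mg potassium (running total 2368.3 mg).
Filling greedily by potassium-per-kcal is optimal for one linear limit, giving 2368.3 mg.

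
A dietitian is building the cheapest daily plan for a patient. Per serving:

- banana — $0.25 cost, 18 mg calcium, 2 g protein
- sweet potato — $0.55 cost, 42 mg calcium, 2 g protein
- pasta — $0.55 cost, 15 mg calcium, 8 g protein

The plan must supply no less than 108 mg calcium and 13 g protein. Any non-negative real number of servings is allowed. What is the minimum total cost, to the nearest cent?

An LP optimum is at a vertex; with two nutrient constraints at most two foods are used. Check each candidate.
banana only: max(108/18, 13/2) = 6.5 servings → $1.62.
sweet potato only: max(108/42, 13/2) = 6.5 servings → $3.58.
pasta only: max(108/15, 13/8) = 7.2 servings → $3.96.
banana + sweet potato with both targets exact would need a negative amount; discard.
banana + pasta with both tight: 5.868 servings and 0.1579 servings → $1.55.
sweet potato + pasta with both tight: 2.186 servings and 1.078 servings → $1.80.
So the least-cost plan costs $1.55.

$1.55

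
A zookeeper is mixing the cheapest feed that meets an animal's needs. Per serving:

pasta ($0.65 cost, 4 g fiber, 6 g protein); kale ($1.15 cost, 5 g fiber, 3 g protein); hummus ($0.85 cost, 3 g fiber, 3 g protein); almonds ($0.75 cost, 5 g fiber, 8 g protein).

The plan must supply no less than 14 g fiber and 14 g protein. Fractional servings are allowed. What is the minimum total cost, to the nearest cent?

$2.10

This is a tiny linear program; its minimum lies at a vertex of the feasible set. List the vertices and price them.
pasta only: max(14/4, 14/6) = 3.5 servings → $2.27.
kale only: max(14/5, 14/3) = 4.667 servings → $5.37.
hummus only: max(14/3, 14/3) = 4.667 servings → $3.97.
almonds only: max(14/5, 14/8) = 2.8 servings → $2.10.
pasta + kale with both tight: 1.556 servings and 1.556 servings → $2.80.
pasta + hummus with both tight: 0 servings and 4.667 servings → $3.97.
pasta + almonds: intersection lies outside the first quadrant.
kale + hummus with both tight: 0 servings and 4.667 servings → $3.97.
kale + almonds with both tight: 1.68 servings and 1.12 servings → $2.77.
hummus + almonds with both tight: 4.667 servings and 0 servings → $3.97.
The minimum over all feasible corners is $2.10.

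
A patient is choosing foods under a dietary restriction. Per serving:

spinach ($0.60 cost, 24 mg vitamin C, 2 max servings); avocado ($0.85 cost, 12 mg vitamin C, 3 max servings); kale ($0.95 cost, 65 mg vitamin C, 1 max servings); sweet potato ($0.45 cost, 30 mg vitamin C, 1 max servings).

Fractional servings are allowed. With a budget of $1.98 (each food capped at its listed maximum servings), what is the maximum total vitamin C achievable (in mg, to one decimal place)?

118.2 mg

Vitamin C per dollar: kale 68.42, sweet potato 66.67, spinach 40, avocado 14.12.
Take 1 serving of kale: spends $0.95, +65.0 mg vitamin C (running total 65.0 mg).
Take 1 serving of sweet potato: spends $0.45, +30.0 mg vitamin C (running total 95.0 mg).
Take 0.9667 servings of spinach: spends $0.58, +23.2 mg vitamin C (running total 118.2 mg).
Filling greedily by vitamin C-per-dollar is optimal for one linear limit, giving 118.2 mg.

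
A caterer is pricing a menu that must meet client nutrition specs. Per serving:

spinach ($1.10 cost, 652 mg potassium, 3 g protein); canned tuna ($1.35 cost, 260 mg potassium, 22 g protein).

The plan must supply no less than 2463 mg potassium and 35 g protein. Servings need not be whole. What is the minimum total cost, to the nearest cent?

$5.19

This is a tiny linear program; its minimum lies at a vertex of the feasible set. List the vertices and price them.
spinach only: max(2463/652, 35/3) = 11.67 servings → $12.83.
canned tuna only: max(2463/260, 35/22) = 9.473 servings → $12.79.
spinach + canned tuna with both tight: 3.324 servings and 1.138 servings → $5.19.
So the least-cost plan costs $5.19.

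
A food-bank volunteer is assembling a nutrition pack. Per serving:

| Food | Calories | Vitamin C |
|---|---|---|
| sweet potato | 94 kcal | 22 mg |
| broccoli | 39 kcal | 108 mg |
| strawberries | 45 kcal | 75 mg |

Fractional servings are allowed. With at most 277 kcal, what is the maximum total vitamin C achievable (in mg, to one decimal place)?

767.1 mg

Vitamin C per kcal: broccoli 2.769, strawberries 1.667, sweet potato 0.234.
With no serving limits, spend the whole calories allowance on broccoli: 277 kcal / 39 kcal × 108 mg = 767.1 mg.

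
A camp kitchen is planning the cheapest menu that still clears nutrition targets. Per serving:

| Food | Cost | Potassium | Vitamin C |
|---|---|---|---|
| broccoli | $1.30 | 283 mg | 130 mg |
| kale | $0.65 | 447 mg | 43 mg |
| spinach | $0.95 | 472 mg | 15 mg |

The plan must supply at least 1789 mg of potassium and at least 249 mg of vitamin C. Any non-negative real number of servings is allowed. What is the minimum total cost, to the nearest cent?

$3.27

broccoli only: max(1789/283, 249/130) = 6.322 servings → $8.22.
kale only: max(1789/447, 249/43) = 5.791 servings → $3.76.
spinach only: max(1789/472, 249/15) = 16.6 servings → $15.77.
broccoli + kale with both tight: 0.7483 servings and 3.529 servings → $3.27.
broccoli + spinach with both tight: 1.588 servings and 2.838 servings → $4.76.
kale + spinach: the both-tight solution has a negative serving — not a feasible corner.
So the least-cost plan costs $3.27.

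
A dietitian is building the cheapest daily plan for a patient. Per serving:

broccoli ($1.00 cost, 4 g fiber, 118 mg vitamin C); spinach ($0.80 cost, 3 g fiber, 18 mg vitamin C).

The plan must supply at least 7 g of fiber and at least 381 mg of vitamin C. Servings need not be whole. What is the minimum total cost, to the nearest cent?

A basic optimal solution has at most two foods positive. Try each food alone and each pair with both targets met exactly.
broccoli only: max(7/4, 381/118) = 3.229 servings → $3.23.
spinach only: max(7/3, 381/18) = 21.17 servings → $16.93.
broccoli + spinach: the both-tight solution has a negative serving — not a feasible corner.
So the least-cost plan costs $3.23.

$3.23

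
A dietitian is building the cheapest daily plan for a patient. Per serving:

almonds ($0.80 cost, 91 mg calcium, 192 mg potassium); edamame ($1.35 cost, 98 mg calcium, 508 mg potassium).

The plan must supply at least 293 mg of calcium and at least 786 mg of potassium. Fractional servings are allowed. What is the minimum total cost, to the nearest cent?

$2.85

Minimising a linear cost over {calcium ≥ 293, potassium ≥ 786, servings ≥ 0} — the optimum is at a vertex, using one or two foods.
almonds only: max(293/91, 786/192) = 4.094 servings → $3.27.
edamame only: max(293/98, 786/508) = 2.99 servings → $4.04.
almonds + edamame with both tight: 2.62 servings and 0.5571 servings → $2.85.
Cheapest feasible corner: $2.85.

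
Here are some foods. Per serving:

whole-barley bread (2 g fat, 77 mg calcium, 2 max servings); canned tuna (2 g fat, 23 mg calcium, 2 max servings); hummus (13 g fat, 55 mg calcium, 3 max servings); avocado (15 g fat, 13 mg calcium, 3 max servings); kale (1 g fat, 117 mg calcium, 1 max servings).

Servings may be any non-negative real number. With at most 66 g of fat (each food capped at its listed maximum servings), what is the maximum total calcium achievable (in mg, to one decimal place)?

497.6 mg

Calcium per g fat: kale 117, whole-barley bread 38.5, canned tuna 11.5, hummus 4.231, avocado 0.8667.
Take 1 serving of kale: uses 1 g fat, +117.0 mg calcium (running total 117.0 mg).
Take 2 servings of whole-barley bread: uses 4 g fat, +154.0 mg calcium (running total 271.0 mg).
Take 2 servings of canned tuna: uses 4 g fat, +46.0 mg calcium (running total 317.0 mg).
Take 3 servings of hummus: uses 39 g fat, +165.0 mg calcium (running total 482.0 mg).
Take 1.2 servings of avocado: uses 18 g fat, +15.6 mg calcium (running total 497.6 mg).
Greedy by best ratio exhausts the fat allowance optimally: 497.6 mg.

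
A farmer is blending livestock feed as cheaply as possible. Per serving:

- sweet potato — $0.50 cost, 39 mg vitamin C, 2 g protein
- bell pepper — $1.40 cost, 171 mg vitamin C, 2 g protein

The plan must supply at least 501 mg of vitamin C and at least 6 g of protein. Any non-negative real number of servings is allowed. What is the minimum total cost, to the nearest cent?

The cheapest plan sits at a corner of the feasible region — with two constraints it uses at most two foods.
sweet potato only: max(501/39, 6/2) = 12.85 servings → $6.42.
bell pepper only: max(501/171, 6/2) = 3 servings → $4.20.
sweet potato + bell pepper with both tight: 0.09091 servings and 2.909 servings → $4.12.
The minimum over all feasible corners is $4.12.

$4.12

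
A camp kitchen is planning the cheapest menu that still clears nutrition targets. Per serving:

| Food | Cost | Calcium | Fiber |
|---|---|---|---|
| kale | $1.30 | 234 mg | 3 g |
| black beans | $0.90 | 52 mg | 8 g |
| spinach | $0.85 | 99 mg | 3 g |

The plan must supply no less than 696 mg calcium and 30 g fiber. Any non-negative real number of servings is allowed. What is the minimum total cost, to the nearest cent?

$5.62

With two linear requirements the optimum uses one or two foods; enumerate the corners.
kale only: max(696/234, 30/3) = 10 servings → $13.00.
black beans only: max(696/52, 30/8) = 13.38 servings → $12.05.
spinach only: max(696/99, 30/3) = 10 servings → $8.50.
kale + black beans with both tight: 2.336 servings and 2.874 servings → $5.62.
kale + spinach: the both-tight solution has a negative serving — not a feasible corner.
black beans + spinach with both tight: 1.387 servings and 6.302 servings → $6.60.
So the least-cost plan costs $5.62.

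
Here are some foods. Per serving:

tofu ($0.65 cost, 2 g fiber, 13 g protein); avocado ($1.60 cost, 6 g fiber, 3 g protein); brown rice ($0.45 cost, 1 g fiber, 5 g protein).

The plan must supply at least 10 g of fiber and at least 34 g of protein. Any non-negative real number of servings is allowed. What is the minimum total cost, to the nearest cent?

Minimising a linear cost over {fiber ≥ 10, protein ≥ 34, servings ≥ 0} — the optimum is at a vertex, using one or two foods.
tofu only: max(10/2, 34/13) = 5 servings → $3.25.
avocado only: max(10/6, 34/3) = 11.33 servings → $18.13.
brown rice only: max(10/1, 34/5) = 10 servings → $4.50.
tofu + avocado with both tight: 2.417 servings and 0.8611 servings → $2.95.
tofu + brown rice: intersection lies outside the first quadrant.
avocado + brown rice with both tight: 0.5926 servings and 6.444 servings → $3.85.
So the least-cost plan costs $2.95.

$2.95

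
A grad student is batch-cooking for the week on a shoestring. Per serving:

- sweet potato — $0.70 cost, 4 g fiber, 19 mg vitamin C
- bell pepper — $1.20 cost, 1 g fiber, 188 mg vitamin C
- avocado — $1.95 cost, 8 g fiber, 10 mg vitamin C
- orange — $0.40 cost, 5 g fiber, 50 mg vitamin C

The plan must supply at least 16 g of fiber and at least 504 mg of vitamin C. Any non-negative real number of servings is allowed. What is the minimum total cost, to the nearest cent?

$3.44

A basic optimal solution has at most two foods positive. Try each food alone and each pair with both targets met exactly.
sweet potato only: max(16/4, 504/19) = 26.53 servings → $18.57.
bell pepper only: max(16/1, 504/188) = 16 servings → $19.20.
avocado only: max(16/8, 504/10) = 50.4 servings → $98.28.
orange only: max(16/5, 504/50) = 10.08 servings → $4.03.
sweet potato + bell pepper with both tight: 3.416 servings and 2.336 servings → $5.19.
sweet potato + avocado with both targets exact would need a negative amount; discard.
sweet potato + orange: intersection lies outside the first quadrant.
bell pepper + avocado with both tight: 2.592 servings and 1.676 servings → $6.38.
bell pepper + orange with both tight: 1.933 servings and 2.813 servings → $3.44.
avocado + orange: intersection lies outside the first quadrant.
So the least-cost plan costs $3.44.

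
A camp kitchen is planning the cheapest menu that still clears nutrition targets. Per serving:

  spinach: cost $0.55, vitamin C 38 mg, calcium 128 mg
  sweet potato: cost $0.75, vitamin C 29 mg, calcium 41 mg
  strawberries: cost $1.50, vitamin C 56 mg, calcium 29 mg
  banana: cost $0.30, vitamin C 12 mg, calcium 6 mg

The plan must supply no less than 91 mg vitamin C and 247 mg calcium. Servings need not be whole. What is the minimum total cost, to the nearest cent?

$1.32

The cheapest plan sits at a corner of the feasible region — with two constraints it uses at most two foods.
spinach only: max(91/38, 247/128) = 2.395 servings → $1.32.
sweet potato only: max(91/29, 247/41) = 6.024 servings → $4.52.
strawberries only: max(91/56, 247/29) = 8.517 servings → $12.78.
banana only: max(91/12, 247/6) = 41.17 servings → $12.35.
spinach + sweet potato with both tight: 1.593 servings and 1.05 servings → $1.66.
spinach + strawberries with both tight: 1.845 servings and 0.3729 servings → $1.57.
spinach + banana with both tight: 1.849 servings and 1.729 servings → $1.54.
sweet potato + strawberries: intersection lies outside the first quadrant.
sweet potato + banana: intersection lies outside the first quadrant.
strawberries + banana: intersection lies outside the first quadrant.
The minimum over all feasible corners is $1.32.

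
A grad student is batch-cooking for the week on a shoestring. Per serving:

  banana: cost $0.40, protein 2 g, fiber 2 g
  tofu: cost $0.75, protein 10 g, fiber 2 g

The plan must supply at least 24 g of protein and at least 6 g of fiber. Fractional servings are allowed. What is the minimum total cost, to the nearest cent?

$1.99

Check every corner: each single food scaled to meet both minima, and each pair solved so both constraints bind.
banana only: max(24/2, 6/2) = 12 servings → $4.80.
tofu only: max(24/10, 6/2) = 3 servings → $2.25.
banana + tofu with both tight: 0.75 servings and 2.25 servings → $1.99.
Cheapest feasible corner: $1.99.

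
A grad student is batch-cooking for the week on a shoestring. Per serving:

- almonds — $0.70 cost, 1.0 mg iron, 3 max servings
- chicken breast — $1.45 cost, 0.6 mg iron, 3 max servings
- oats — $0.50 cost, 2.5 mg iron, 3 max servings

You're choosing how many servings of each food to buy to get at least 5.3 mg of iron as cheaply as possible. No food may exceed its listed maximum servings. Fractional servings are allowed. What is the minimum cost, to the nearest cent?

$1.06

Cost per mg of iron: oats $0.2000, almonds $0.7000, chicken breast $2.4167.
Take 2.12 servings of oats: +5.3 mg iron for $1.06 (total $1.06, still need 0.0 mg).
Greedy by cheapest-per-mg is optimal for a single linear constraint, so the minimum cost is $1.06.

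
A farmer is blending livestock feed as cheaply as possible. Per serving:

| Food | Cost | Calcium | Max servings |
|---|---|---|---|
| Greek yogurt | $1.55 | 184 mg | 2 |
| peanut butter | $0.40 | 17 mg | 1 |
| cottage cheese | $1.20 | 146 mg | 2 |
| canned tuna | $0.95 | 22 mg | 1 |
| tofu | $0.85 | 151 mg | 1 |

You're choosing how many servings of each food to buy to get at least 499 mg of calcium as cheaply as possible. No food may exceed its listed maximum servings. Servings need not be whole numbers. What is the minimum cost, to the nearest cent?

Cost per mg of calcium: tofu $0.0056, cottage cheese $0.0082, Greek yogurt $0.0084, peanut butter $0.0235, canned tuna $0.0432.
Take 1 serving of tofu: +151.0 mg calcium for $0.85 (total $0.85, still need 348.0 mg).
Take 2 servings of cottage cheese: +292.0 mg calcium for $2.40 (total $3.25, still need 56.0 mg).
Take 0.3043 servings of Greek yogurt: +56.0 mg calcium for $0.47 (total $3.72, still need 0.0 mg).
Greedy by cheapest-per-mg is optimal for a single linear constraint, so the minimum cost is $3.72.

$3.72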